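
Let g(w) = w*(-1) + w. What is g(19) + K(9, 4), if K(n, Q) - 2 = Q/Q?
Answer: 3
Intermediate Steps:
K(n, Q) = 3 (K(n, Q) = 2 + Q/Q = 2 + 1 = 3)
g(w) = 0 (g(w) = -w + w = 0)
g(19) + K(9, 4) = 0 + 3 = 3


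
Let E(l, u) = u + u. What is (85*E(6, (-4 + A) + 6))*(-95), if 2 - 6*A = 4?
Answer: -80750/3 ≈ -26917.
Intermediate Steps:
A = -1/3 (A = 1/3 - 1/6*4 = 1/3 - 2/3 = -1/3 ≈ -0.33333)
E(l, u) = 2*u
(85*E(6, (-4 + A) + 6))*(-95) = (85*(2*((-4 - 1/3) + 6)))*(-95) = (85*(2*(-13/3 + 6)))*(-95) = (85*(2*(5/3)))*(-95) = (85*(10/3))*(-95) = (850/3)*(-95) = -80750/3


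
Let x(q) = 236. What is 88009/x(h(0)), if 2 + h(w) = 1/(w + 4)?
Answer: 88009/236 ≈ 372.92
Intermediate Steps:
h(w) = -2 + 1/(4 + w) (h(w) = -2 + 1/(w + 4) = -2 + 1/(4 + w))
88009/x(h(0)) = 88009/236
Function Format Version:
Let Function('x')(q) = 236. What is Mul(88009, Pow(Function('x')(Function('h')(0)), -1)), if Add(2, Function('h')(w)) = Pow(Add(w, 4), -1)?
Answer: Rational(88009, 236) ≈ 372.92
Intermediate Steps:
Function('h')(w) = Add(-2, Pow(Add(4, w), -1)) (Function('h')(w) = Add(-2, Pow(Add(w, 4), -1)) = Add(-2, Pow(Add(4, w), -1)))
Mul(88009, Pow(Function('x')(Function('h')(0)), -1)) = Mul(88009, Pow(236, -1)) = Mul(88009, Rational(1, 236)) = Rational(88009, 236)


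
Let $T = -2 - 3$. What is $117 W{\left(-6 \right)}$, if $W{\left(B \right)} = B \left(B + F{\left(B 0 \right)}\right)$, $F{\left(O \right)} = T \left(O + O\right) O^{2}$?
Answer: $4212$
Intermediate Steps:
$T = -5$
$F{\left(O \right)} = - 10 O^{3}$ ($F{\left(O \right)} = - 5 \left(O + O\right) O^{2} = - 5 \cdot 2 O O^{2} = - 5 \cdot 2 O^{3} = - 10 O^{3}$)
$W{\left(B \right)} = B^{2}$ ($W{\left(B \right)} = B \left(B - 10 \left(B 0\right)^{3}\right) = B \left(B - 10 \cdot 0^{3}\right) = B \left(B - 0\right) = B \left(B + 0\right) = B B = B^{2}$)
$117 W{\left(-6 \right)} = 117 \left(-6\right)^{2} = 117 \cdot 36 = 4212$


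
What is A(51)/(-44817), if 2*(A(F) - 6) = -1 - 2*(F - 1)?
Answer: 89/89634 ≈ 0.00099293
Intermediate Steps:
A(F) = 13/2 - F (A(F) = 6 + (-1 - 2*(F - 1))/2 = 6 + (-1 - 2*(-1 + F))/2 = 6 + (-1 + (2 - 2*F))/2 = 6 + (1 - 2*F)/2 = 6 + (½ - F) = 13/2 - F)
A(51)/(-44817) = (13/2 - 1*51)/(-44817) = (13/2 - 51)*(-1/44817) = -89/2*(-1/44817) = 89/89634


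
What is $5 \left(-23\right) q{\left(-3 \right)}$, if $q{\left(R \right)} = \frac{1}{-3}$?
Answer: $\frac{115}{3} \approx 38.333$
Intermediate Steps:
$q{\left(R \right)} = - \frac{1}{3}$
$5 \left(-23\right) q{\left(-3 \right)} = 5 \left(-23\right) \left(- \frac{1}{3}\right) = \left(-115\right) \left(- \frac{1}{3}\right) = \frac{115}{3}$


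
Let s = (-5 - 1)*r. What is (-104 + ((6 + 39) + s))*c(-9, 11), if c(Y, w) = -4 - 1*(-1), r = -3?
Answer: 123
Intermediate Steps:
s = 18 (s = (-5 - 1)*(-3) = -6*(-3) = 18)
c(Y, w) = -3 (c(Y, w) = -4 + 1 = -3)
(-104 + ((6 + 39) + s))*c(-9, 11) = (-104 + ((6 + 39) + 18))*(-3) = (-104 + (45 + 18))*(-3) = (-104 + 63)*(-3) = -41*(-3) = 123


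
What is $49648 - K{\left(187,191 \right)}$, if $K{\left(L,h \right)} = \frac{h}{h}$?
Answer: $49647$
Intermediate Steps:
$K{\left(L,h \right)} = 1$
$49648 - K{\left(187,191 \right)} = 49648 - 1 = 49647$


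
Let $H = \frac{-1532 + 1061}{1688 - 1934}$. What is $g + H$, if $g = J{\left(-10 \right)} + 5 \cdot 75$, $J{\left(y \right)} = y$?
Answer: $\frac{30087}{82} \approx 366.91$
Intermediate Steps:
$H = \frac{157}{82}$ ($H = - \frac{471}{-246} = \left(-471\right) \left(- \frac{1}{246}\right) = \frac{157}{82} \approx 1.9146$)
$g = 365$ ($g = -10 + 5 \cdot 75 = -10 + 375 = 365$)
$g + H = 365 + \frac{157}{82} = \frac{30087}{82}$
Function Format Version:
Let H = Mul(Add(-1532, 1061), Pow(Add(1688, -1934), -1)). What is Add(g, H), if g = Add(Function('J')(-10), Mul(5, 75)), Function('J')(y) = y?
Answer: Rational(30087, 82) ≈ 366.91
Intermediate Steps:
H = Rational(157, 82) (H = Mul(-471, Pow(-246, -1)) = Mul(-471, Rational(-1, 246)) = Rational(157, 82) ≈ 1.9146)
g = 365 (g = Add(-10, Mul(5, 75)) = Add(-10, 375) = 365)
Add(g, H) = Add(365, Rational(157, 82)) = Rational(30087, 82)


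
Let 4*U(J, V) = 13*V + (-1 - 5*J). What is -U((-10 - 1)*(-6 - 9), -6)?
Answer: 226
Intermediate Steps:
U(J, V) = -1/4 - 5*J/4 + 13*V/4 (U(J, V) = (13*V + (-1 - 5*J))/4 = (-1 - 5*J + 13*V)/4 = -1/4 - 5*J/4 + 13*V/4)
-U((-10 - 1)*(-6 - 9), -6) = -(-1/4 - 5*(-10 - 1)*(-6 - 9)/4 + (13/4)*(-6)) = -(-1/4 - (-55)*(-15)/4 - 39/2) = -(-1/4 - 5/4*165 - 39/2) = -(-1/4 - 825/4 - 39/2) = -1*(-226) = 226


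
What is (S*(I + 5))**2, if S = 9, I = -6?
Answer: 81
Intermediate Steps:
(S*(I + 5))**2 = (9*(-6 + 5))**2 = (9*(-1))**2 = (-9)**2 = 81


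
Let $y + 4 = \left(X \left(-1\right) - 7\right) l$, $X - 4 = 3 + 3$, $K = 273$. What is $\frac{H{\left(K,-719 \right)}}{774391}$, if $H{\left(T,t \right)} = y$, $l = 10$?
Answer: $- \frac{174}{774391} \approx -0.00022469$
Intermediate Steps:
$X = 10$ ($X = 4 + \left(3 + 3\right) = 4 + 6 = 10$)
$y = -174$ ($y = -4 + \left(10 \left(-1\right) - 7\right) 10 = -4 + \left(-10 - 7\right) 10 = -4 - 170 = -174$)
$H{\left(T,t \right)} = -174$
$\frac{H{\left(K,-719 \right)}}{774391} = - \frac{174}{774391}$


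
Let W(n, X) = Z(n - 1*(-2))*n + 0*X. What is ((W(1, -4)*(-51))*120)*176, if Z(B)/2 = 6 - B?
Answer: -6462720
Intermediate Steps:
Z(B) = 12 - 2*B (Z(B) = 2*(6 - B) = 12 - 2*B)
W(n, X) = n*(8 - 2*n) (W(n, X) = (12 - 2*(n - 1*(-2)))*n + 0*X = (12 - 2*(n + 2))*n + 0 = (12 - 2*(2 + n))*n + 0 = (12 + (-4 - 2*n))*n + 0 = (8 - 2*n)*n + 0 = n*(8 - 2*n) + 0 = n*(8 - 2*n))
((W(1, -4)*(-51))*120)*176 = (((2*1*(4 - 1*1))*(-51))*120)*176 = (((2*1*(4 - 1))*(-51))*120)*176 = (((2*1*3)*(-51))*120)*176 = ((6*(-51))*120)*176 = -306*120*176 = -36720*176 = -6462720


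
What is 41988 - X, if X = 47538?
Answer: -5550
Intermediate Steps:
41988 - X = 41988 - 1*47538 = 41988 - 47538 = -5550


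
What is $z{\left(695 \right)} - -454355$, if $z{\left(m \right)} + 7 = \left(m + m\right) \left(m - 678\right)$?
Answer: $477978$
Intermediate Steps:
$z{\left(m \right)} = -7 + 2 m \left(-678 + m\right)$ ($z{\left(m \right)} = -7 + \left(m + m\right) \left(m - 678\right) = -7 + 2 m \left(-678 + m\right)$)
$z{\left(695 \right)} - -454355 = \left(-7 - 942420 + 2 \cdot 695^{2}\right) - -454355 = \left(-7 - 942420 + 2 \cdot 483025\right) + 454355 = \left(-7 - 942420 + 966050\right) + 454355 = 23623 + 454355 = 477978$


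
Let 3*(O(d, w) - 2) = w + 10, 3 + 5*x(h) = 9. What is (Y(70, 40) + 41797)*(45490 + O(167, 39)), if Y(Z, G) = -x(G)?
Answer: 5706171595/3 ≈ 1.9021e+9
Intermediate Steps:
x(h) = 6/5 (x(h) = -⅗ + (⅕)*9 = -⅗ + 9/5 = 6/5)
O(d, w) = 16/3 + w/3 (O(d, w) = 2 + (w + 10)/3 = 2 + (10 + w)/3 = 2 + (10/3 + w/3) = 16/3 + w/3)
Y(Z, G) = -6/5 (Y(Z, G) = -1*6/5 = -6/5)
(Y(70, 40) + 41797)*(45490 + O(167, 39)) = (-6/5 + 41797)*(45490 + (16/3 + (⅓)*39)) = 208979*(45490 + (16/3 + 13))/5 = 208979*(45490 + 55/3)/5 = (208979/5)*(136525/3) = 5706171595/3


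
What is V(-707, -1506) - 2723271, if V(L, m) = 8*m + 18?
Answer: -2735301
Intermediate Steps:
V(L, m) = 18 + 8*m
V(-707, -1506) - 2723271 = (18 + 8*(-1506)) - 2723271 = (18 - 12048) - 2723271 = -12030 - 2723271 = -2735301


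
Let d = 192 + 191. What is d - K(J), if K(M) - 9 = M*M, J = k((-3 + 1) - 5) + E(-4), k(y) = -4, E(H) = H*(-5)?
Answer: 118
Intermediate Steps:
E(H) = -5*H
d = 383
J = 16 (J = -4 - 5*(-4) = -4 + 20 = 16)
K(M) = 9 + M**2 (K(M) = 9 + M*M = 9 + M**2)
d - K(J) = 383 - (9 + 16**2) = 383 - (9 + 256) = 383 - 1*265 = 383 - 265 = 118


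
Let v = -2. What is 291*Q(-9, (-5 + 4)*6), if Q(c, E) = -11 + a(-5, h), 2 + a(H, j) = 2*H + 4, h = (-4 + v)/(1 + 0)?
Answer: -5529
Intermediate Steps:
h = -6 (h = (-4 - 2)/(1 + 0) = -6/1 = -6*1 = -6)
a(H, j) = 2 + 2*H (a(H, j) = -2 + (2*H + 4) = -2 + (4 + 2*H) = 2 + 2*H)
Q(c, E) = -19 (Q(c, E) = -11 + (2 + 2*(-5)) = -11 + (2 - 10) = -11 - 8 = -19)
291*Q(-9, (-5 + 4)*6) = 291*(-19) = -5529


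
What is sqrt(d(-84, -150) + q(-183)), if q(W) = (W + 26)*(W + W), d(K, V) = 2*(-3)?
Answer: 12*sqrt(399) ≈ 239.70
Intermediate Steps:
d(K, V) = -6
q(W) = 2*W*(26 + W) (q(W) = (26 + W)*(2*W) = 2*W*(26 + W))
sqrt(d(-84, -150) + q(-183)) = sqrt(-6 + 2*(-183)*(26 - 183)) = sqrt(-6 + 2*(-183)*(-157)) = sqrt(-6 + 57462) = sqrt(57456) = 12*sqrt(399)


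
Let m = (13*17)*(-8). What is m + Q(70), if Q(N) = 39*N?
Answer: 962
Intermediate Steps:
m = -1768 (m = 221*(-8) = -1768)
m + Q(70) = -1768 + 39*70 = -1768 + 2730 = 962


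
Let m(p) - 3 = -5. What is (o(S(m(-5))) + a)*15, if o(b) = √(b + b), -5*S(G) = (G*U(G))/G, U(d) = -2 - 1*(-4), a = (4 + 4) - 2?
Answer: 90 + 6*I*√5 ≈ 90.0 + 13.416*I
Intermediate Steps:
a = 6 (a = 8 - 2 = 6)
m(p) = -2 (m(p) = 3 - 5 = -2)
U(d) = 2 (U(d) = -2 + 4 = 2)
S(G) = -⅖ (S(G) = -G*2/(5*G) = -2*G/(5*G) = -⅕*2 = -⅖)
o(b) = √2*√b (o(b) = √(2*b) = √2*√b)
(o(S(m(-5))) + a)*15 = (√2*√(-⅖) + 6)*15 = (√2*(I*√10/5) + 6)*15 = (2*I*√5/5 + 6)*15 = (6 + 2*I*√5/5)*15 = 90 + 6*I*√5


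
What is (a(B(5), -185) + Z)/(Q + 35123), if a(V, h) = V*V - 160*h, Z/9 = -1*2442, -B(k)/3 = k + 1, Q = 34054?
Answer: 7946/69177 ≈ 0.11486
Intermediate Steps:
B(k) = -3 - 3*k (B(k) = -3*(k + 1) = -3*(1 + k) = -3 - 3*k)
Z = -21978 (Z = 9*(-1*2442) = 9*(-2442) = -21978)
a(V, h) = V² - 160*h
(a(B(5), -185) + Z)/(Q + 35123) = (((-3 - 3*5)² - 160*(-185)) - 21978)/(34054 + 35123) = (((-3 - 15)² + 29600) - 21978)/69177 = (((-18)² + 29600) - 21978)*(1/69177) = ((324 + 29600) - 21978)*(1/69177) = (29924 - 21978)*(1/69177) = 7946*(1/69177) = 7946/69177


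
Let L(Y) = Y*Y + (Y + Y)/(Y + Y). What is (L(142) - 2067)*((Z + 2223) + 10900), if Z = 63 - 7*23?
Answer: 235726450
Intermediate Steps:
Z = -98 (Z = 63 - 161 = -98)
L(Y) = 1 + Y² (L(Y) = Y² + (2*Y)/((2*Y)) = Y² + (2*Y)*(1/(2*Y)) = Y² + 1 = 1 + Y²)
(L(142) - 2067)*((Z + 2223) + 10900) = ((1 + 142²) - 2067)*((-98 + 2223) + 10900) = ((1 + 20164) - 2067)*(2125 + 10900) = (20165 - 2067)*13025 = 18098*13025 = 235726450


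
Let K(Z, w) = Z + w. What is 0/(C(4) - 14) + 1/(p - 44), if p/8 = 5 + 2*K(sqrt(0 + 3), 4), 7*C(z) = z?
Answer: 5/236 - sqrt(3)/177 ≈ 0.011401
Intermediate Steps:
C(z) = z/7
p = 104 + 16*sqrt(3) (p = 8*(5 + 2*(sqrt(0 + 3) + 4)) = 8*(5 + 2*(sqrt(3) + 4)) = 8*(5 + 2*(4 + sqrt(3))) = 8*(5 + (8 + 2*sqrt(3))) = 8*(13 + 2*sqrt(3)) = 104 + 16*sqrt(3) ≈ 131.71)
0/(C(4) - 14) + 1/(p - 44) = 0/((1/7)*4 - 14) + 1/((104 + 16*sqrt(3)) - 44) = 0/(4/7 - 14) + 1/(60 + 16*sqrt(3)) = 0/(-94/7) + 1/(60 + 16*sqrt(3)) = -7/94*0 + 1/(60 + 16*sqrt(3)) = 0 + 1/(60 + 16*sqrt(3)) = 1/(60 + 16*sqrt(3))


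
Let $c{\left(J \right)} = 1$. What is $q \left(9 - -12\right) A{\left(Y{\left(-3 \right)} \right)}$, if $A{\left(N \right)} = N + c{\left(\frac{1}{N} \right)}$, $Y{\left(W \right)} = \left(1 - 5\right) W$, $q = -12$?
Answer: $-3276$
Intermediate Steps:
$Y{\left(W \right)} = - 4 W$
$A{\left(N \right)} = 1 + N$ ($A{\left(N \right)} = N + 1 = 1 + N$)
$q \left(9 - -12\right) A{\left(Y{\left(-3 \right)} \right)} = - 12 \left(9 - -12\right) \left(1 - -12\right) = - 12 \left(9 + 12\right) \left(1 + 12\right) = \left(-12\right) 21 \cdot 13 = \left(-252\right) 13 = -3276$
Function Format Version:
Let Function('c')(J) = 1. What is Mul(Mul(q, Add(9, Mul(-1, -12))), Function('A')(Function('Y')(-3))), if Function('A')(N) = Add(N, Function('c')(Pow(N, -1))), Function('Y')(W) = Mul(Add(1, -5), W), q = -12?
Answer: -3276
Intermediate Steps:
Function('Y')(W) = Mul(-4, W)
Function('A')(N) = Add(1, N) (Function('A')(N) = Add(N, 1) = Add(1, N))
Mul(Mul(q, Add(9, Mul(-1, -12))), Function('A')(Function('Y')(-3))) = Mul(Mul(-12, Add(9, Mul(-1, -12))), Add(1, Mul(-4, -3))) = Mul(Mul(-12, Add(9, 12)), Add(1, 12)) = Mul(Mul(-12, 21), 13) = Mul(-252, 13) = -3276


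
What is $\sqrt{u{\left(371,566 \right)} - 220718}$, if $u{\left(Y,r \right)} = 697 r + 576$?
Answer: $2 \sqrt{43590} \approx 417.56$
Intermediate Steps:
$u{\left(Y,r \right)} = 576 + 697 r$
$\sqrt{u{\left(371,566 \right)} - 220718} = \sqrt{\left(576 + 697 \cdot 566\right) - 220718} = \sqrt{\left(576 + 394502\right) - 220718} = \sqrt{395078 - 220718} = \sqrt{174360} = 2 \sqrt{43590}$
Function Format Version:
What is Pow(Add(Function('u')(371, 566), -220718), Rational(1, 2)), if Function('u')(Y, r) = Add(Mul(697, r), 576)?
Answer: Mul(2, Pow(43590, Rational(1, 2))) ≈ 417.56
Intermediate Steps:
Function('u')(Y, r) = Add(576, Mul(697, r))
Pow(Add(Function('u')(371, 566), -220718), Rational(1, 2)) = Pow(Add(Add(576, Mul(697, 566)), -220718), Rational(1, 2)) = Pow(Add(Add(576, 394502), -220718), Rational(1, 2)) = Pow(Add(395078, -220718), Rational(1, 2)) = Pow(174360, Rational(1, 2)) = Mul(2, Pow(43590, Rational(1, 2)))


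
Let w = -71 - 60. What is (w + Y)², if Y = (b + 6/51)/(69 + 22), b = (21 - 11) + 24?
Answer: 40835113929/2393209 ≈ 17063.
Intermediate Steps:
b = 34 (b = 10 + 24 = 34)
Y = 580/1547 (Y = (34 + 6/51)/(69 + 22) = (34 + 6*(1/51))/91 = (34 + 2/17)*(1/91) = (580/17)*(1/91) = 580/1547 ≈ 0.37492)
w = -131
(w + Y)² = (-131 + 580/1547)² = (-202077/1547)² = 40835113929/2393209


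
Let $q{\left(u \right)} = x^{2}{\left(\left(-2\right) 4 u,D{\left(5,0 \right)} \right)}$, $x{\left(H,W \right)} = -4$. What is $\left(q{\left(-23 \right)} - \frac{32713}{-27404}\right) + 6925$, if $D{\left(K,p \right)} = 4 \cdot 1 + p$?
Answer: $\frac{190243877}{27404} \approx 6942.2$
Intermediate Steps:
$D{\left(K,p \right)} = 4 + p$
$q{\left(u \right)} = 16$ ($q{\left(u \right)} = \left(-4\right)^{2} = 16$)
$\left(q{\left(-23 \right)} - \frac{32713}{-27404}\right) + 6925 = \left(16 - \frac{32713}{-27404}\right) + 6925 = \left(16 - - \frac{32713}{27404}\right) + 6925 = \left(16 + \frac{32713}{27404}\right) + 6925 = \frac{471177}{27404} + 6925 = \frac{190243877}{27404}$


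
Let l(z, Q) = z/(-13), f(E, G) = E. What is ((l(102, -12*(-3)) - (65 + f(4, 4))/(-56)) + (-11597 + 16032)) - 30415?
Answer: -18918255/728 ≈ -25987.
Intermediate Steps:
l(z, Q) = -z/13 (l(z, Q) = z*(-1/13) = -z/13)
((l(102, -12*(-3)) - (65 + f(4, 4))/(-56)) + (-11597 + 16032)) - 30415 = ((-1/13*102 - (65 + 4)/(-56)) + (-11597 + 16032)) - 30415 = ((-102/13 - 69*(-1)/56) + 4435) - 30415 = ((-102/13 - 1*(-69/56)) + 4435) - 30415 = ((-102/13 + 69/56) + 4435) - 30415 = (-4815/728 + 4435) - 30415 = 3223865/728 - 30415 = -18918255/728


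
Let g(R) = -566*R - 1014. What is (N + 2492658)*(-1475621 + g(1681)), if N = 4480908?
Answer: -16932383106846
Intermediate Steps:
g(R) = -1014 - 566*R
(N + 2492658)*(-1475621 + g(1681)) = (4480908 + 2492658)*(-1475621 + (-1014 - 566*1681)) = 6973566*(-1475621 + (-1014 - 951446)) = 6973566*(-1475621 - 952460) = 6973566*(-2428081) = -16932383106846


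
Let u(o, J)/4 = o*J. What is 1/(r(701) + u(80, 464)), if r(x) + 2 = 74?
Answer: 1/148552 ≈ 6.7317e-6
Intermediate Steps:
u(o, J) = 4*J*o (u(o, J) = 4*(o*J) = 4*(J*o) = 4*J*o)
r(x) = 72 (r(x) = -2 + 74 = 72)
1/(r(701) + u(80, 464)) = 1/(72 + 4*464*80) = 1/(72 + 148480) = 1/148552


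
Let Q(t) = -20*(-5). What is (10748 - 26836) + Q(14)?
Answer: -15988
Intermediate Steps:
Q(t) = 100
(10748 - 26836) + Q(14) = (10748 - 26836) + 100 = -16088 + 100 = -15988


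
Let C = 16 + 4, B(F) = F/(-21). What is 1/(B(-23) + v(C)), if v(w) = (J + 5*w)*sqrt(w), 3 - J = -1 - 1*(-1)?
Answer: -483/93570851 + 90846*sqrt(5)/93570851 ≈ 0.0021658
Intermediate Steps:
J = 3 (J = 3 - (-1 - 1*(-1)) = 3 - (-1 + 1) = 3 - 1*0 = 3 + 0 = 3)
B(F) = -F/21 (B(F) = F*(-1/21) = -F/21)
C = 20
v(w) = sqrt(w)*(3 + 5*w) (v(w) = (3 + 5*w)*sqrt(w) = sqrt(w)*(3 + 5*w))
1/(B(-23) + v(C)) = 1/(-1/21*(-23) + sqrt(20)*(3 + 5*20)) = 1/(23/21 + (2*sqrt(5))*(3 + 100)) = 1/(23/21 + (2*sqrt(5))*103) = 1/(23/21 + 206*sqrt(5))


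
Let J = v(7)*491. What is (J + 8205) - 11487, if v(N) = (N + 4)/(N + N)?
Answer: -40547/14 ≈ -2896.2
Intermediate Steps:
v(N) = (4 + N)/(2*N) (v(N) = (4 + N)/((2*N)) = (4 + N)*(1/(2*N)) = (4 + N)/(2*N))
J = 5401/14 (J = ((1/2)*(4 + 7)/7)*491 = ((1/2)*(1/7)*11)*491 = (11/14)*491 = 5401/14 ≈ 385.79)
(J + 8205) - 11487 = (5401/14 + 8205) - 11487 = 120271/14 - 11487 = -40547/14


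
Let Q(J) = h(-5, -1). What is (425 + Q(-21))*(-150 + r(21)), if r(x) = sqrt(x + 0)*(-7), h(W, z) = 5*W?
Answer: -60000 - 2800*sqrt(21) ≈ -72831.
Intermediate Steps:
Q(J) = -25 (Q(J) = 5*(-5) = -25)
r(x) = -7*sqrt(x) (r(x) = sqrt(x)*(-7) = -7*sqrt(x))
(425 + Q(-21))*(-150 + r(21)) = (425 - 25)*(-150 - 7*sqrt(21)) = 400*(-150 - 7*sqrt(21)) = -60000 - 2800*sqrt(21)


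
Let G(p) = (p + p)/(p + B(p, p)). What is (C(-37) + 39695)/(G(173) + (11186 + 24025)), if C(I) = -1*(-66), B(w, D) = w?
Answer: 39761/35212 ≈ 1.1292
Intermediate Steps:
C(I) = 66
G(p) = 1 (G(p) = (p + p)/(p + p) = (2*p)/((2*p)) = (2*p)*(1/(2*p)) = 1)
(C(-37) + 39695)/(G(173) + (11186 + 24025)) = (66 + 39695)/(1 + (11186 + 24025)) = 39761/(1 + 35211) = 39761/35212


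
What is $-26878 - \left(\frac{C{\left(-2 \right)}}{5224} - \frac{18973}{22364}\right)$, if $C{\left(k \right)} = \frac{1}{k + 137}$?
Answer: $- \frac{105976523941481}{3942996840} \approx -26877.0$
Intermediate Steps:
$C{\left(k \right)} = \frac{1}{137 + k}$
$-26878 - \left(\frac{C{\left(-2 \right)}}{5224} - \frac{18973}{22364}\right) = -26878 - \left(\frac{1}{\left(137 - 2\right) 5224} - \frac{18973}{22364}\right) = -26878 - \left(\frac{1}{135} \cdot \frac{1}{5224} - \frac{18973}{22364}\right) = -26878 - \left(\frac{1}{705240} - \frac{18973}{22364}\right) = -26878 - - \frac{3345124039}{3942996840} = -26878 + \frac{3345124039}{3942996840} = - \frac{105976523941481}{3942996840}$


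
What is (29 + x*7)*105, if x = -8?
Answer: -2835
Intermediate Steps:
(29 + x*7)*105 = (29 - 8*7)*105 = (29 - 56)*105 = -27*105 = -2835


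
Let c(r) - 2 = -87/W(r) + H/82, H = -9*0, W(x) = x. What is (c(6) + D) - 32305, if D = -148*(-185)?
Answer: -9875/2 ≈ -4937.5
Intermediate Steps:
D = 27380
H = 0
c(r) = 2 - 87/r (c(r) = 2 + (-87/r + 0/82) = 2 + (-87/r + 0*(1/82)) = 2 + (-87/r + 0) = 2 - 87/r)
(c(6) + D) - 32305 = ((2 - 87/6) + 27380) - 32305 = ((2 - 87*1/6) + 27380) - 32305 = ((2 - 29/2) + 27380) - 32305 = (-25/2 + 27380) - 32305 = 54735/2 - 32305 = -9875/2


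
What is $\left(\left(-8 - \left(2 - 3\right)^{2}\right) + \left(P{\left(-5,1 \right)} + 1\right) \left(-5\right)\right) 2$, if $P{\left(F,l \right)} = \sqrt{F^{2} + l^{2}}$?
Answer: $-28 - 10 \sqrt{26} \approx -78.99$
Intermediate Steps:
$\left(\left(-8 - \left(2 - 3\right)^{2}\right) + \left(P{\left(-5,1 \right)} + 1\right) \left(-5\right)\right) 2 = \left(\left(-8 - \left(2 - 3\right)^{2}\right) + \left(\sqrt{\left(-5\right)^{2} + 1^{2}} + 1\right) \left(-5\right)\right) 2 = \left(\left(-8 - \left(-1\right)^{2}\right) + \left(\sqrt{25 + 1} + 1\right) \left(-5\right)\right) 2 = \left(\left(-8 - 1\right) + \left(\sqrt{26} + 1\right) \left(-5\right)\right) 2 = \left(\left(-8 - 1\right) + \left(1 + \sqrt{26}\right) \left(-5\right)\right) 2 = \left(-9 - \left(5 + 5 \sqrt{26}\right)\right) 2 = \left(-14 - 5 \sqrt{26}\right) 2 = -28 - 10 \sqrt{26}$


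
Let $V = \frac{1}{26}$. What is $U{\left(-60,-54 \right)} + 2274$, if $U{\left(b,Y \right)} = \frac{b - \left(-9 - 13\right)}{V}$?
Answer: $1286$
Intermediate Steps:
$V = \frac{1}{26} \approx 0.038462$
$U{\left(b,Y \right)} = 572 + 26 b$ ($U{\left(b,Y \right)} = \left(b - \left(-9 - 13\right)\right) \frac{1}{\frac{1}{26}} = \left(b - -22\right) 26 = \left(b + 22\right) 26 = \left(22 + b\right) 26 = 572 + 26 b$)
$U{\left(-60,-54 \right)} + 2274 = \left(572 + 26 \left(-60\right)\right) + 2274 = \left(572 - 1560\right) + 2274 = -988 + 2274 = 1286$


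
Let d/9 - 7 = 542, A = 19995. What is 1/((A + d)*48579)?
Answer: 1/1211365944 ≈ 8.2551e-10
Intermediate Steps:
d = 4941 (d = 63 + 9*542 = 63 + 4878 = 4941)
1/((A + d)*48579) = 1/((19995 + 4941)*48579) = (1/48579)/24936 = (1/24936)*(1/48579) = 1/1211365944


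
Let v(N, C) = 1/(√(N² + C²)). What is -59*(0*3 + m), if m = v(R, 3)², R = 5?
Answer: -59/34 ≈ -1.7353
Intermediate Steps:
v(N, C) = (C² + N²)^(-½) (v(N, C) = 1/(√(C² + N²)) = (C² + N²)^(-½))
m = 1/34 (m = ((3² + 5²)^(-½))² = ((9 + 25)^(-½))² = (34^(-½))² = (√34/34)² = 1/34 ≈ 0.029412)
-59*(0*3 + m) = -59*(0*3 + 1/34) = -59*(0 + 1/34) = -59*1/34 = -59/34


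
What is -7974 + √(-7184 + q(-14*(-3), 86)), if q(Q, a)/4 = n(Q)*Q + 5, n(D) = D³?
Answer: -7974 + 6*√345545 ≈ -4447.0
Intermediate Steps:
q(Q, a) = 20 + 4*Q⁴ (q(Q, a) = 4*(Q³*Q + 5) = 4*(Q⁴ + 5) = 4*(5 + Q⁴) = 20 + 4*Q⁴)
-7974 + √(-7184 + q(-14*(-3), 86)) = -7974 + √(-7184 + (20 + 4*(-14*(-3))⁴)) = -7974 + √(-7184 + (20 + 4*42⁴)) = -7974 + √(-7184 + (20 + 4*3111696)) = -7974 + √(-7184 + (20 + 12446784)) = -7974 + √(-7184 + 12446804) = -7974 + √12439620 = -7974 + 6*√345545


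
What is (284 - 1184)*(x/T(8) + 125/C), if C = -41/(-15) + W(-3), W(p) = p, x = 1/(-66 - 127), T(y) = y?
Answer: 162843975/386 ≈ 4.2188e+5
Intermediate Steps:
x = -1/193 (x = 1/(-193) = -1/193 ≈ -0.0051813)
C = -4/15 (C = -41/(-15) - 3 = -41*(-1/15) - 3 = 41/15 - 3 = -4/15 ≈ -0.26667)
(284 - 1184)*(x/T(8) + 125/C) = (284 - 1184)*(-1/193/8 + 125/(-4/15)) = -900*(-1/193*1/8 + 125*(-15/4)) = -900*(-1/1544 - 1875/4) = -900*(-723751/1544) = 162843975/386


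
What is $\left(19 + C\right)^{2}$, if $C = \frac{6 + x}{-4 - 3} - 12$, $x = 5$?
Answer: $\frac{1444}{49} \approx 29.469$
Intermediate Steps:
$C = - \frac{95}{7}$ ($C = \frac{6 + 5}{-4 - 3} - 12 = \frac{11}{-7} - 12 = 11 \left(- \frac{1}{7}\right) - 12 = - \frac{11}{7} - 12 = - \frac{95}{7} \approx -13.571$)
$\left(19 + C\right)^{2} = \left(19 - \frac{95}{7}\right)^{2} = \left(\frac{38}{7}\right)^{2} = \frac{1444}{49}$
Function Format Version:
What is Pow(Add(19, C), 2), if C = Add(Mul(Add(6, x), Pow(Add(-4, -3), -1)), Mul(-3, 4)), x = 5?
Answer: Rational(1444, 49) ≈ 29.469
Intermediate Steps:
C = Rational(-95, 7) (C = Add(Mul(Add(6, 5), Pow(Add(-4, -3), -1)), Mul(-3, 4)) = Add(Mul(11, Pow(-7, -1)), -12) = Add(Mul(11, Rational(-1, 7)), -12) = Add(Rational(-11, 7), -12) = Rational(-95, 7) ≈ -13.571)
Pow(Add(19, C), 2) = Pow(Add(19, Rational(-95, 7)), 2) = Pow(Rational(38, 7), 2) = Rational(1444, 49)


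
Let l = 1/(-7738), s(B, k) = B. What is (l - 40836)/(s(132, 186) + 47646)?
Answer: -315988969/369706164 ≈ -0.85470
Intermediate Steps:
l = -1/7738 ≈ -0.00012923
(l - 40836)/(s(132, 186) + 47646) = (-1/7738 - 40836)/(132 + 47646) = -315988969/7738/47778 = -315988969/7738*1/47778 = -315988969/369706164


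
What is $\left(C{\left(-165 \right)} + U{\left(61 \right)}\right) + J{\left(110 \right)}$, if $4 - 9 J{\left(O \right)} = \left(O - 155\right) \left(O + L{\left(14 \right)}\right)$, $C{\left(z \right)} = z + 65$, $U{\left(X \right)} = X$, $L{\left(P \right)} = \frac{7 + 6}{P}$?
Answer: $\frac{65027}{126} \approx 516.09$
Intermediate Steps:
$L{\left(P \right)} = \frac{13}{P}$
$C{\left(z \right)} = 65 + z$
$J{\left(O \right)} = \frac{4}{9} - \frac{\left(-155 + O\right) \left(\frac{13}{14} + O\right)}{9}$ ($J{\left(O \right)} = \frac{4}{9} - \frac{\left(O - 155\right) \left(O + \frac{13}{14}\right)}{9} = \frac{4}{9} - \frac{\left(-155 + O\right) \left(O + 13 \cdot \frac{1}{14}\right)}{9} = \frac{4}{9} - \frac{\left(-155 + O\right) \left(O + \frac{13}{14}\right)}{9} = \frac{4}{9} - \frac{\left(-155 + O\right) \left(\frac{13}{14} + O\right)}{9}$)
$\left(C{\left(-165 \right)} + U{\left(61 \right)}\right) + J{\left(110 \right)} = \left(\left(65 - 165\right) + 61\right) + \left(\frac{2071}{126} - \frac{110^{2}}{9} + \frac{719}{42} \cdot 110\right) = \left(-100 + 61\right) + \left(\frac{2071}{126} - \frac{12100}{9} + \frac{39545}{21}\right) = -39 + \left(\frac{2071}{126} - \frac{12100}{9} + \frac{39545}{21}\right) = -39 + \frac{69941}{126} = \frac{65027}{126}$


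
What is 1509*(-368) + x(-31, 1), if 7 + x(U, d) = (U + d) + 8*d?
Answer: -555341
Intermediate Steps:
x(U, d) = -7 + U + 9*d (x(U, d) = -7 + ((U + d) + 8*d) = -7 + (U + 9*d) = -7 + U + 9*d)
1509*(-368) + x(-31, 1) = 1509*(-368) + (-7 - 31 + 9*1) = -555312 + (-7 - 31 + 9) = -555312 - 29 = -555341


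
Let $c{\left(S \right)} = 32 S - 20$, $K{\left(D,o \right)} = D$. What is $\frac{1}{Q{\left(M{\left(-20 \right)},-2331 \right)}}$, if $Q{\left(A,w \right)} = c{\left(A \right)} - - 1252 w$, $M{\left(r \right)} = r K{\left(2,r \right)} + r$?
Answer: $- \frac{1}{2920352} \approx -3.4242 \cdot 10^{-7}$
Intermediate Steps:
$c{\left(S \right)} = -20 + 32 S$
$M{\left(r \right)} = 3 r$ ($M{\left(r \right)} = r 2 + r = 2 r + r = 3 r$)
$Q{\left(A,w \right)} = -20 + 32 A + 1252 w$ ($Q{\left(A,w \right)} = \left(-20 + 32 A\right) - - 1252 w = \left(-20 + 32 A\right) + 1252 w = -20 + 32 A + 1252 w$)
$\frac{1}{Q{\left(M{\left(-20 \right)},-2331 \right)}} = \frac{1}{-20 + 32 \cdot 3 \left(-20\right) + 1252 \left(-2331\right)} = \frac{1}{-20 + 32 \left(-60\right) - 2918412} = \frac{1}{-20 - 1920 - 2918412} = \frac{1}{-2920352} = - \frac{1}{2920352}$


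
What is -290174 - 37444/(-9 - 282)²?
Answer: -24572261938/84681 ≈ -2.9017e+5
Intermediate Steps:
-290174 - 37444/(-9 - 282)² = -290174 - 37444/((-291)²) = -290174 - 37444/84681 = -24572261938/84681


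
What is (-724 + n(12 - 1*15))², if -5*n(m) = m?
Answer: 13082689/25 ≈ 5.2331e+5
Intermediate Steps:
n(m) = -m/5
(-724 + n(12 - 1*15))² = (-724 - (12 - 1*15)/5)² = (-724 - (12 - 15)/5)² = (-724 - ⅕*(-3))² = (-724 + ⅗)² = (-3617/5)² = 13082689/25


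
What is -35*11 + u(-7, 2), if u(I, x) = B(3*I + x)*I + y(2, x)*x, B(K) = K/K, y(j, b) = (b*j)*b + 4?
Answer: -368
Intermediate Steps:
y(j, b) = 4 + j*b**2 (y(j, b) = j*b**2 + 4 = 4 + j*b**2)
B(K) = 1
u(I, x) = I + x*(4 + 2*x**2) (u(I, x) = 1*I + (4 + 2*x**2)*x = I + x*(4 + 2*x**2))
-35*11 + u(-7, 2) = -35*11 + (-7 + 2*2*(2 + 2**2)) = -385 + (-7 + 2*2*(2 + 4)) = -385 + (-7 + 2*2*6) = -385 + (-7 + 24) = -385 + 17 = -368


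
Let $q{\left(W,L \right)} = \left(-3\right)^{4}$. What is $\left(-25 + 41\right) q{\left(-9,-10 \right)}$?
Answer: $1296$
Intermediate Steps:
$q{\left(W,L \right)} = 81$
$\left(-25 + 41\right) q{\left(-9,-10 \right)} = \left(-25 + 41\right) 81 = 16 \cdot 81 = 1296$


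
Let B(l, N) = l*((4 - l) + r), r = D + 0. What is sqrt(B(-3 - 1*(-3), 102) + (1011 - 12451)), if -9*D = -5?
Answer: 4*I*sqrt(715) ≈ 106.96*I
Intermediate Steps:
D = 5/9 (D = -1/9*(-5) = 5/9 ≈ 0.55556)
r = 5/9 (r = 5/9 + 0 = 5/9 ≈ 0.55556)
B(l, N) = l*(41/9 - l) (B(l, N) = l*((4 - l) + 5/9) = l*(41/9 - l))
sqrt(B(-3 - 1*(-3), 102) + (1011 - 12451)) = sqrt((-3 - 1*(-3))*(41 - 9*(-3 - 1*(-3)))/9 + (1011 - 12451)) = sqrt((-3 + 3)*(41 - 9*(-3 + 3))/9 - 11440) = sqrt((1/9)*0*(41 - 9*0) - 11440) = sqrt((1/9)*0*(41 + 0) - 11440) = sqrt((1/9)*0*41 - 11440) = sqrt(0 - 11440) = sqrt(-11440) = 4*I*sqrt(715)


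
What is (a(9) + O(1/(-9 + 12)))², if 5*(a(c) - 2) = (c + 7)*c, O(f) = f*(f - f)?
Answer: 23716/25 ≈ 948.64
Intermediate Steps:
O(f) = 0 (O(f) = f*0 = 0)
a(c) = 2 + c*(7 + c)/5 (a(c) = 2 + ((c + 7)*c)/5 = 2 + ((7 + c)*c)/5 = 2 + (c*(7 + c))/5 = 2 + c*(7 + c)/5)
(a(9) + O(1/(-9 + 12)))² = ((2 + (⅕)*9² + (7/5)*9) + 0)² = ((2 + (⅕)*81 + 63/5) + 0)² = ((2 + 81/5 + 63/5) + 0)² = (154/5 + 0)² = (154/5)² = 23716/25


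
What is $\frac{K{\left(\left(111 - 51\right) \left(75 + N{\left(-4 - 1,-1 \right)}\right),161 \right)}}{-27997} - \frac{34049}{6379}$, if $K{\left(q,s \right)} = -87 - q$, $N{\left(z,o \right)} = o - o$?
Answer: $- \frac{924009380}{178592863} \approx -5.1738$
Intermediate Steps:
$N{\left(z,o \right)} = 0$
$\frac{K{\left(\left(111 - 51\right) \left(75 + N{\left(-4 - 1,-1 \right)}\right),161 \right)}}{-27997} - \frac{34049}{6379} = \frac{-87 - \left(111 - 51\right) \left(75 + 0\right)}{-27997} - \frac{34049}{6379} = \left(-87 - 60 \cdot 75\right) \left(- \frac{1}{27997}\right) - \frac{34049}{6379} = \left(-87 - 4500\right) \left(- \frac{1}{27997}\right) - \frac{34049}{6379} = \left(-4587\right) \left(- \frac{1}{27997}\right) - \frac{34049}{6379} = \frac{4587}{27997} - \frac{34049}{6379} = - \frac{924009380}{178592863}$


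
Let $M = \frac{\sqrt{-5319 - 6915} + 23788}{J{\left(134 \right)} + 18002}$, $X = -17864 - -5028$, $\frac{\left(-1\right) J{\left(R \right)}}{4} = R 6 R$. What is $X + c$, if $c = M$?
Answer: $- \frac{2650273650}{206471} - \frac{i \sqrt{12234}}{412942} \approx -12836.0 - 0.00026785 i$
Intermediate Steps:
$J{\left(R \right)} = - 24 R^{2}$ ($J{\left(R \right)} = - 4 R 6 R = - 4 \cdot 6 R R = - 4 \cdot 6 R^{2} = - 24 R^{2}$)
$X = -12836$ ($X = -17864 + 5028 = -12836$)
$M = - \frac{11894}{206471} - \frac{i \sqrt{12234}}{412942}$ ($M = \frac{\sqrt{-5319 - 6915} + 23788}{- 24 \cdot 134^{2} + 18002} = \frac{\sqrt{-12234} + 23788}{\left(-24\right) 17956 + 18002} = \frac{i \sqrt{12234} + 23788}{-430944 + 18002} = \frac{23788 + i \sqrt{12234}}{-412942} = \left(23788 + i \sqrt{12234}\right) \left(- \frac{1}{412942}\right) = - \frac{11894}{206471} - \frac{i \sqrt{12234}}{412942} \approx -0.057606 - 0.00026785 i$)
$c = - \frac{11894}{206471} - \frac{i \sqrt{12234}}{412942} \approx -0.057606 - 0.00026785 i$
$X + c = -12836 - \left(\frac{11894}{206471} + \frac{i \sqrt{12234}}{412942}\right) = - \frac{2650273650}{206471} - \frac{i \sqrt{12234}}{412942}$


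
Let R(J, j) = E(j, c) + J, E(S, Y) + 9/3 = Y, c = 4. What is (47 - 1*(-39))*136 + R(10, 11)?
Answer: 11707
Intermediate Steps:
E(S, Y) = -3 + Y
R(J, j) = 1 + J (R(J, j) = (-3 + 4) + J = 1 + J)
(47 - 1*(-39))*136 + R(10, 11) = (47 - 1*(-39))*136 + (1 + 10) = (47 + 39)*136 + 11 = 86*136 + 11 = 11696 + 11 = 11707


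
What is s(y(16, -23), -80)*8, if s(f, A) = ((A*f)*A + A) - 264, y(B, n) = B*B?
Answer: 13104448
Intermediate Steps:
y(B, n) = B**2
s(f, A) = -264 + A + f*A**2 (s(f, A) = (f*A**2 + A) - 264 = (A + f*A**2) - 264 = -264 + A + f*A**2)
s(y(16, -23), -80)*8 = (-264 - 80 + 16**2*(-80)**2)*8 = (-264 - 80 + 256*6400)*8 = (-264 - 80 + 1638400)*8 = 1638056*8 = 13104448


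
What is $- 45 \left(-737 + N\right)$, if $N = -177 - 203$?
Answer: $50265$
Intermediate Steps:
$N = -380$ ($N = -177 - 203 = -380$)
$- 45 \left(-737 + N\right) = - 45 \left(-737 - 380\right) = \left(-45\right) \left(-1117\right) = 50265$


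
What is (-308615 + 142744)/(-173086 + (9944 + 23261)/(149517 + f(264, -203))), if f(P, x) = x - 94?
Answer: 4950254124/5165571943 ≈ 0.95832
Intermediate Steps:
f(P, x) = -94 + x
(-308615 + 142744)/(-173086 + (9944 + 23261)/(149517 + f(264, -203))) = (-308615 + 142744)/(-173086 + (9944 + 23261)/(149517 + (-94 - 203))) = -165871/(-173086 + 33205/(149517 - 297)) = -165871/(-173086 + 33205/149220) = -165871/(-173086 + 33205*(1/149220)) = -165871/(-173086 + 6641/29844) = -165871/(-5165571943/29844) = -165871*(-29844/5165571943) = 4950254124/5165571943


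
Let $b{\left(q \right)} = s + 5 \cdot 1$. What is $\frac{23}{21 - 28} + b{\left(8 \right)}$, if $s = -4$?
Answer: $- \frac{16}{7} \approx -2.2857$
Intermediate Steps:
$b{\left(q \right)} = 1$ ($b{\left(q \right)} = -4 + 5 \cdot 1 = -4 + 5 = 1$)
$\frac{23}{21 - 28} + b{\left(8 \right)} = \frac{23}{21 - 28} + 1 = \frac{23}{-7} + 1 = 23 \left(- \frac{1}{7}\right) + 1 = - \frac{23}{7} + 1 = - \frac{16}{7}$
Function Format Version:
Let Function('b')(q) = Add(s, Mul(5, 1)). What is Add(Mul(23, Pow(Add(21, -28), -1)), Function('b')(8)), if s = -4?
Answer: Rational(-16, 7) ≈ -2.2857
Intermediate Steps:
Function('b')(q) = 1 (Function('b')(q) = Add(-4, Mul(5, 1)) = Add(-4, 5) = 1)
Add(Mul(23, Pow(Add(21, -28), -1)), Function('b')(8)) = Add(Mul(23, Pow(Add(21, -28), -1)), 1) = Add(Mul(23, Pow(-7, -1)), 1) = Add(Mul(23, Rational(-1, 7)), 1) = Add(Rational(-23, 7), 1) = Rational(-16, 7)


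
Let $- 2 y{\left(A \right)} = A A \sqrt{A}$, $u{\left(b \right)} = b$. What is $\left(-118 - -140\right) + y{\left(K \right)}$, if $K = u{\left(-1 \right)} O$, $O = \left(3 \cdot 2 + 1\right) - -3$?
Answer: $22 - 50 i \sqrt{10} \approx 22.0 - 158.11 i$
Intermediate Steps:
$O = 10$ ($O = \left(6 + 1\right) + 3 = 7 + 3 = 10$)
$K = -10$ ($K = \left(-1\right) 10 = -10$)
$y{\left(A \right)} = - \frac{A^{\frac{5}{2}}}{2}$ ($y{\left(A \right)} = - \frac{A A \sqrt{A}}{2} = - \frac{A^{2} \sqrt{A}}{2} = - \frac{A^{\frac{5}{2}}}{2}$)
$\left(-118 - -140\right) + y{\left(K \right)} = \left(-118 - -140\right) - \frac{\left(-10\right)^{\frac{5}{2}}}{2} = \left(-118 + 140\right) - \frac{100 i \sqrt{10}}{2} = 22 - 50 i \sqrt{10}$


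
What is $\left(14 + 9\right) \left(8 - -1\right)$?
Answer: $207$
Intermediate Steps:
$\left(14 + 9\right) \left(8 - -1\right) = 23 \left(8 + 1\right) = 23 \cdot 9 = 207$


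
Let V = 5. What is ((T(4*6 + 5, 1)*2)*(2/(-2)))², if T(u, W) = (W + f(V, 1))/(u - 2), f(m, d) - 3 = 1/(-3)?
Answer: 484/6561 ≈ 0.073769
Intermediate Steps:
f(m, d) = 8/3 (f(m, d) = 3 + 1/(-3) = 3 - ⅓ = 8/3)
T(u, W) = (8/3 + W)/(-2 + u) (T(u, W) = (W + 8/3)/(u - 2) = (8/3 + W)/(-2 + u))
((T(4*6 + 5, 1)*2)*(2/(-2)))² = ((((8/3 + 1)/(-2 + (4*6 + 5)))*2)*(2/(-2)))² = ((((11/3)/(-2 + (24 + 5)))*2)*(2*(-½)))² = ((((11/3)/(-2 + 29))*2)*(-1))² = ((((11/3)/27)*2)*(-1))² = ((((1/27)*(11/3))*2)*(-1))² = (((11/81)*2)*(-1))² = ((22/81)*(-1))² = (-22/81)² = 484/6561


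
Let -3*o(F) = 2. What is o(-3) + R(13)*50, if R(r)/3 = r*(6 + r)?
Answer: 111148/3 ≈ 37049.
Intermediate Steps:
R(r) = 3*r*(6 + r) (R(r) = 3*(r*(6 + r)) = 3*r*(6 + r))
o(F) = -2/3 (o(F) = -1/3*2 = -2/3)
o(-3) + R(13)*50 = -2/3 + (3*13*(6 + 13))*50 = -2/3 + (3*13*19)*50 = -2/3 + 741*50 = -2/3 + 37050 = 111148/3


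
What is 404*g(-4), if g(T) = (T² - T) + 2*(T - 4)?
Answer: 1616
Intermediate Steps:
g(T) = -8 + T + T² (g(T) = (T² - T) + 2*(-4 + T) = (T² - T) + (-8 + 2*T) = -8 + T + T²)
404*g(-4) = 404*(-8 - 4 + (-4)²) = 404*(-8 - 4 + 16) = 404*4 = 1616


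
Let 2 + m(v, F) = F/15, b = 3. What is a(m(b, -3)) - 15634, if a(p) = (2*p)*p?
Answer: -390608/25 ≈ -15624.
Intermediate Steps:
m(v, F) = -2 + F/15
a(p) = 2*p²
a(m(b, -3)) - 15634 = 2*(-2 + (1/15)*(-3))² - 15634 = 2*(-2 - ⅕)² - 15634 = 2*(-11/5)² - 15634 = 2*(121/25) - 15634 = 242/25 - 15634 = -390608/25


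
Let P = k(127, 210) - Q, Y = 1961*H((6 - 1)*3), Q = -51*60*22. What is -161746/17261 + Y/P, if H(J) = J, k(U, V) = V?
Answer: -694331671/77709022 ≈ -8.9350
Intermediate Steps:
Q = -67320 (Q = -3060*22 = -67320)
Y = 29415 (Y = 1961*((6 - 1)*3) = 1961*(5*3) = 1961*15 = 29415)
P = 67530 (P = 210 - 1*(-67320) = 210 + 67320 = 67530)
-161746/17261 + Y/P = -161746/17261 + 29415/67530 = -161746*1/17261 + 29415*(1/67530) = -161746/17261 + 1961/4502 = -694331671/77709022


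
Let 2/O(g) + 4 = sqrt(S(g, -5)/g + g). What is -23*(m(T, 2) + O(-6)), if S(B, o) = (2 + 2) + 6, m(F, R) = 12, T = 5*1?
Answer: -19044/71 + 46*I*sqrt(69)/71 ≈ -268.23 + 5.3818*I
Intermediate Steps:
T = 5
S(B, o) = 10 (S(B, o) = 4 + 6 = 10)
O(g) = 2/(-4 + sqrt(g + 10/g)) (O(g) = 2/(-4 + sqrt(10/g + g)) = 2/(-4 + sqrt(g + 10/g)))
-23*(m(T, 2) + O(-6)) = -23*(12 + 2/(-4 + sqrt(-6 + 10/(-6)))) = -23*(12 + 2/(-4 + sqrt(-6 + 10*(-1/6)))) = -23*(12 + 2/(-4 + sqrt(-6 - 5/3))) = -23*(12 + 2/(-4 + sqrt(-23/3))) = -23*(12 + 2/(-4 + I*sqrt(69)/3)) = -276 - 46/(-4 + I*sqrt(69)/3)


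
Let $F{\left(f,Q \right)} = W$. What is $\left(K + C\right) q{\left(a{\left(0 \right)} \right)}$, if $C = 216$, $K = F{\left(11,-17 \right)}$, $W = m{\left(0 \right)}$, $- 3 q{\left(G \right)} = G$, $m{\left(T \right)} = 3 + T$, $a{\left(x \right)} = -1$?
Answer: $73$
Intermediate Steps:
$q{\left(G \right)} = - \frac{G}{3}$
$W = 3$ ($W = 3 + 0 = 3$)
$F{\left(f,Q \right)} = 3$
$K = 3$
$\left(K + C\right) q{\left(a{\left(0 \right)} \right)} = \left(3 + 216\right) \left(\left(- \frac{1}{3}\right) \left(-1\right)\right) = 219 \cdot \frac{1}{3} = 73$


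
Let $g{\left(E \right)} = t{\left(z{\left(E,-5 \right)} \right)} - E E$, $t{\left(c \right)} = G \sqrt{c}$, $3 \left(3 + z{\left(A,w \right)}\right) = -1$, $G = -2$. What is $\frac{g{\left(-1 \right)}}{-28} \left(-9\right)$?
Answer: $- \frac{9}{28} - \frac{3 i \sqrt{30}}{14} \approx -0.32143 - 1.1737 i$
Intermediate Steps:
$z{\left(A,w \right)} = - \frac{10}{3}$ ($z{\left(A,w \right)} = -3 + \frac{1}{3} \left(-1\right) = -3 - \frac{1}{3} = - \frac{10}{3}$)
$t{\left(c \right)} = - 2 \sqrt{c}$
$g{\left(E \right)} = - E^{2} - \frac{2 i \sqrt{30}}{3}$ ($g{\left(E \right)} = - 2 \sqrt{- \frac{10}{3}} - E E = - 2 \frac{i \sqrt{30}}{3} - E^{2} = - \frac{2 i \sqrt{30}}{3} - E^{2} = - E^{2} - \frac{2 i \sqrt{30}}{3}$)
$\frac{g{\left(-1 \right)}}{-28} \left(-9\right) = \frac{- \left(-1\right)^{2} - \frac{2 i \sqrt{30}}{3}}{-28} \left(-9\right) = \left(\left(-1\right) 1 - \frac{2 i \sqrt{30}}{3}\right) \left(- \frac{1}{28}\right) \left(-9\right) = \left(-1 - \frac{2 i \sqrt{30}}{3}\right) \left(- \frac{1}{28}\right) \left(-9\right) = \left(\frac{1}{28} + \frac{i \sqrt{30}}{42}\right) \left(-9\right) = - \frac{9}{28} - \frac{3 i \sqrt{30}}{14}$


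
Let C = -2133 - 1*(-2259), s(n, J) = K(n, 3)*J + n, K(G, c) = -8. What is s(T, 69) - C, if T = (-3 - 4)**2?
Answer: -629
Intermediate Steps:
T = 49 (T = (-7)**2 = 49)
s(n, J) = n - 8*J (s(n, J) = -8*J + n = n - 8*J)
C = 126 (C = -2133 + 2259 = 126)
s(T, 69) - C = (49 - 8*69) - 1*126 = (49 - 552) - 126 = -503 - 126 = -629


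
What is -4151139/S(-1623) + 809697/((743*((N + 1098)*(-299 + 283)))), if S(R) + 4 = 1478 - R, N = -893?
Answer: -532578916851/397237520 ≈ -1340.7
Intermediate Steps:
S(R) = 1474 - R (S(R) = -4 + (1478 - R) = 1474 - R)
-4151139/S(-1623) + 809697/((743*((N + 1098)*(-299 + 283)))) = -4151139/(1474 - 1*(-1623)) + 809697/((743*((-893 + 1098)*(-299 + 283)))) = -4151139/(1474 + 1623) + 809697/((743*(205*(-16)))) = -4151139/3097 + 809697/((743*(-3280))) = -4151139*1/3097 + 809697/(-2437040) = -218481/163 + 809697*(-1/2437040) = -218481/163 - 809697/2437040 = -532578916851/397237520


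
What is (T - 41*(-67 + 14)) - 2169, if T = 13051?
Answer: 13055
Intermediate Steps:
(T - 41*(-67 + 14)) - 2169 = (13051 - 41*(-67 + 14)) - 2169 = (13051 - 41*(-53)) - 2169 = (13051 + 2173) - 2169 = 15224 - 2169 = 13055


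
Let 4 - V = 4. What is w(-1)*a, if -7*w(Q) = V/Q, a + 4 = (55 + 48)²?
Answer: 0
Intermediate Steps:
V = 0 (V = 4 - 1*4 = 4 - 4 = 0)
a = 10605 (a = -4 + (55 + 48)² = -4 + 103² = -4 + 10609 = 10605)
w(Q) = 0 (w(Q) = -0/Q = -⅐*0 = 0)
w(-1)*a = 0*10605 = 0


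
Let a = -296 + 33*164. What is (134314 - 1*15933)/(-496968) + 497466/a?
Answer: 61654761473/635622072 ≈ 96.999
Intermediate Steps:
a = 5116 (a = -296 + 5412 = 5116)
(134314 - 1*15933)/(-496968) + 497466/a = (134314 - 1*15933)/(-496968) + 497466/5116 = (134314 - 15933)*(-1/496968) + 497466*(1/5116) = 118381*(-1/496968) + 248733/2558 = -118381/496968 + 248733/2558 = 61654761473/635622072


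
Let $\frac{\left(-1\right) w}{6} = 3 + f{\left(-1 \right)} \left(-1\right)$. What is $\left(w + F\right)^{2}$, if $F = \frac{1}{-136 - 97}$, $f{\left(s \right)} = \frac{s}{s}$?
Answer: $\frac{7823209}{54289} \approx 144.1$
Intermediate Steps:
$f{\left(s \right)} = 1$
$w = -12$ ($w = - 6 \left(3 + 1 \left(-1\right)\right) = - 6 \left(3 - 1\right) = \left(-6\right) 2 = -12$)
$F = - \frac{1}{233}$ ($F = \frac{1}{-233} = - \frac{1}{233} \approx -0.0042918$)
$\left(w + F\right)^{2} = \left(-12 - \frac{1}{233}\right)^{2} = \left(- \frac{2797}{233}\right)^{2} = \frac{7823209}{54289}$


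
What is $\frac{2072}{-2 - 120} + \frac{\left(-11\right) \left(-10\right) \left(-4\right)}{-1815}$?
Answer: $- \frac{33700}{2013} \approx -16.741$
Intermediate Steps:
$\frac{2072}{-2 - 120} + \frac{\left(-11\right) \left(-10\right) \left(-4\right)}{-1815} = \frac{2072}{-2 - 120} + 110 \left(-4\right) \left(- \frac{1}{1815}\right) = \frac{2072}{-122} - - \frac{8}{33} = 2072 \left(- \frac{1}{122}\right) + \frac{8}{33} = - \frac{1036}{61} + \frac{8}{33} = - \frac{33700}{2013}$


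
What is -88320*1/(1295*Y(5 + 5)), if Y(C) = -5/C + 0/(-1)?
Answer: 35328/259 ≈ 136.40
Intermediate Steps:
Y(C) = -5/C (Y(C) = -5/C + 0*(-1) = -5/C + 0 = -5/C)
-88320*1/(1295*Y(5 + 5)) = -88320/((-5/(5 + 5)*35)*37) = -88320/((-5/10*35)*37) = -88320/((-5*⅒*35)*37) = -88320/(-½*35*37) = -88320/((-35/2*37)) = -88320/(-1295/2) = -88320*(-2/1295) = 35328/259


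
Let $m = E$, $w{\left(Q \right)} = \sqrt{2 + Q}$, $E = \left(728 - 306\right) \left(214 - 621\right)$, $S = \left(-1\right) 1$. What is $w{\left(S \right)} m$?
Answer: $-171754$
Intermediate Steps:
$S = -1$
$E = -171754$ ($E = 422 \left(-407\right) = -171754$)
$m = -171754$
$w{\left(S \right)} m = \sqrt{2 - 1} \left(-171754\right) = \sqrt{1} \left(-171754\right) = 1 \left(-171754\right) = -171754$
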